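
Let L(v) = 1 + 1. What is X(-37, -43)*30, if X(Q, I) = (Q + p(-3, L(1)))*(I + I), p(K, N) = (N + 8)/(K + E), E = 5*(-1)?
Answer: 98685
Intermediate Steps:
E = -5
L(v) = 2
p(K, N) = (8 + N)/(-5 + K) (p(K, N) = (N + 8)/(K - 5) = (8 + N)/(-5 + K))
X(Q, I) = 2*I*(-5/4 + Q) (X(Q, I) = (Q + (8 + 2)/(-5 - 3))*(I + I) = (Q + 10/(-8))*(2*I) = (Q - ⅛*10)*(2*I) = (Q - 5/4)*(2*I) = (-5/4 + Q)*(2*I) = 2*I*(-5/4 + Q))
X(-37, -43)*30 = ((½)*(-43)*(-5 + 4*(-37)))*30 = ((½)*(-43)*(-5 - 148))*30 = ((½)*(-43)*(-153))*30 = (6579/2)*30 = 98685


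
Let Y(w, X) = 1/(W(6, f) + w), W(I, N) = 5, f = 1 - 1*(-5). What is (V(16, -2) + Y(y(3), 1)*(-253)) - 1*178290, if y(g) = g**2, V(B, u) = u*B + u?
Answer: -2496789/14 ≈ -1.7834e+5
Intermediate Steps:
f = 6 (f = 1 + 5 = 6)
V(B, u) = u + B*u (V(B, u) = B*u + u = u + B*u)
Y(w, X) = 1/(5 + w)
(V(16, -2) + Y(y(3), 1)*(-253)) - 1*178290 = (-2*(1 + 16) - 253/(5 + 3**2)) - 1*178290 = (-2*17 - 253/(5 + 9)) - 178290 = (-34 - 253/14) - 178290 = -729/14 - 178290 = -2496789/14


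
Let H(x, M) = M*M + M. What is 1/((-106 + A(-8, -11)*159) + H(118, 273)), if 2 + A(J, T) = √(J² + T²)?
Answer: 74378/5527409899 - 159*√185/5527409899 ≈ 1.3065e-5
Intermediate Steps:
H(x, M) = M + M² (H(x, M) = M² + M = M + M²)
A(J, T) = -2 + √(J² + T²)
1/((-106 + A(-8, -11)*159) + H(118, 273)) = 1/((-106 + (-2 + √((-8)² + (-11)²))*159) + 273*(1 + 273)) = 1/((-106 + (-2 + √(64 + 121))*159) + 273*274) = 1/((-106 + (-2 + √185)*159) + 74802) = 1/((-106 + (-318 + 159*√185)) + 74802) = 1/((-424 + 159*√185) + 74802) = 1/(74378 + 159*√185)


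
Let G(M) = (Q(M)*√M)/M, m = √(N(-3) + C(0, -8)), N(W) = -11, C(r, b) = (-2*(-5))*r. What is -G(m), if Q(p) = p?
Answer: I*11^(¼)*I^(3/2) ≈ -1.2878 - 1.2878*I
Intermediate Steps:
C(r, b) = 10*r
m = I*√11 (m = √(-11 + 10*0) = √(-11 + 0) = √(-11) = I*√11 ≈ 3.3166*I)
G(M) = √M (G(M) = (M*√M)/M = M^(3/2)/M = √M)
-G(m) = -√(I*√11) = -11^(¼)*√I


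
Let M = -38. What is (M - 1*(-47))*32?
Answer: 288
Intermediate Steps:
(M - 1*(-47))*32 = (-38 - 1*(-47))*32 = (-38 + 47)*32 = 9*32 = 288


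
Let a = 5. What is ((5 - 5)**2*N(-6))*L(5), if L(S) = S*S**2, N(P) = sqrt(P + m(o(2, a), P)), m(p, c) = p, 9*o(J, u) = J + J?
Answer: 0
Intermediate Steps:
o(J, u) = 2*J/9 (o(J, u) = (J + J)/9 = (2*J)/9 = 2*J/9)
N(P) = sqrt(4/9 + P) (N(P) = sqrt(P + (2/9)*2) = sqrt(P + 4/9) = sqrt(4/9 + P))
L(S) = S**3
((5 - 5)**2*N(-6))*L(5) = ((5 - 5)**2*(sqrt(4 + 9*(-6))/3))*5**3 = (0**2*(sqrt(4 - 54)/3))*125 = (0*(sqrt(-50)/3))*125 = (0*((5*I*sqrt(2))/3))*125 = (0*(5*I*sqrt(2)/3))*125 = 0*125 = 0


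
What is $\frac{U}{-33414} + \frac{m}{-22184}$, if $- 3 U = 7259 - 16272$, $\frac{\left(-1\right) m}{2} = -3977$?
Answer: $- \frac{249317315}{555942132} \approx -0.44846$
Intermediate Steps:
$m = 7954$ ($m = \left(-2\right) \left(-3977\right) = 7954$)
$U = \frac{9013}{3}$ ($U = - \frac{7259 - 16272}{3} = \left(- \frac{1}{3}\right) \left(-9013\right) = \frac{9013}{3} \approx 3004.3$)
$\frac{U}{-33414} + \frac{m}{-22184} = \frac{9013}{3 \left(-33414\right)} + \frac{7954}{-22184} = \frac{9013}{3} \left(- \frac{1}{33414}\right) + 7954 \left(- \frac{1}{22184}\right) = - \frac{9013}{100242} - \frac{3977}{11092} = - \frac{249317315}{555942132}$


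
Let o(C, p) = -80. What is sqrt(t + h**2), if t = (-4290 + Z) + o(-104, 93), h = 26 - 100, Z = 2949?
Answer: sqrt(4055) ≈ 63.679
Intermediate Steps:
h = -74
t = -1421 (t = (-4290 + 2949) - 80 = -1341 - 80 = -1421)
sqrt(t + h**2) = sqrt(-1421 + (-74)**2) = sqrt(-1421 + 5476) = sqrt(4055)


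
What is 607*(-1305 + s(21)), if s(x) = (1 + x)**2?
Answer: -498347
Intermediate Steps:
607*(-1305 + s(21)) = 607*(-1305 + (1 + 21)**2) = 607*(-1305 + 22**2) = 607*(-1305 + 484) = 607*(-821) = -498347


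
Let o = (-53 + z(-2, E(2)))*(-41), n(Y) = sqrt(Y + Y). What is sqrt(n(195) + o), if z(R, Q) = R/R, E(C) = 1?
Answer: sqrt(2132 + sqrt(390)) ≈ 46.387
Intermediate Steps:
n(Y) = sqrt(2)*sqrt(Y) (n(Y) = sqrt(2*Y) = sqrt(2)*sqrt(Y))
z(R, Q) = 1
o = 2132 (o = (-53 + 1)*(-41) = -52*(-41) = 2132)
sqrt(n(195) + o) = sqrt(sqrt(2)*sqrt(195) + 2132) = sqrt(sqrt(390) + 2132) = sqrt(2132 + sqrt(390))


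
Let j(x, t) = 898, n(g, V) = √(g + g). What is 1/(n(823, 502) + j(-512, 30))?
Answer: 449/402379 - √1646/804758 ≈ 0.0010654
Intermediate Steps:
n(g, V) = √2*√g (n(g, V) = √(2*g) = √2*√g)
1/(n(823, 502) + j(-512, 30)) = 1/(√2*√823 + 898) = 1/(√1646 + 898) = 1/(898 + √1646)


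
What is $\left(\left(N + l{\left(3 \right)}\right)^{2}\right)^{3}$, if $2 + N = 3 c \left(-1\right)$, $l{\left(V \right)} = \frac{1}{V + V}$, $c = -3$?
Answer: $\frac{6321363049}{46656} \approx 1.3549 \cdot 10^{5}$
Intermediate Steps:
$l{\left(V \right)} = \frac{1}{2 V}$
$N = 7$ ($N = -2 + 3 \left(-3\right) \left(-1\right) = -2 - -9 = -2 + 9 = 7$)
$\left(\left(N + l{\left(3 \right)}\right)^{2}\right)^{3} = \left(\left(7 + \frac{1}{2 \cdot 3}\right)^{2}\right)^{3} = \left(\left(7 + \frac{1}{2} \cdot \frac{1}{3}\right)^{2}\right)^{3} = \left(\left(7 + \frac{1}{6}\right)^{2}\right)^{3} = \left(\left(\frac{43}{6}\right)^{2}\right)^{3} = \left(\frac{1849}{36}\right)^{3} = \frac{6321363049}{46656}$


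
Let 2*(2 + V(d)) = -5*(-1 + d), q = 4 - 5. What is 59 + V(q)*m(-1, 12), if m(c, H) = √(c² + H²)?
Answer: 59 + 3*√145 ≈ 95.125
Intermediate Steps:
m(c, H) = √(H² + c²)
q = -1
V(d) = ½ - 5*d/2 (V(d) = -2 + (-5*(-1 + d))/2 = -2 + (5 - 5*d)/2 = -2 + (5/2 - 5*d/2) = ½ - 5*d/2)
59 + V(q)*m(-1, 12) = 59 + (½ - 5/2*(-1))*√(12² + (-1)²) = 59 + (½ + 5/2)*√(144 + 1) = 59 + 3*√145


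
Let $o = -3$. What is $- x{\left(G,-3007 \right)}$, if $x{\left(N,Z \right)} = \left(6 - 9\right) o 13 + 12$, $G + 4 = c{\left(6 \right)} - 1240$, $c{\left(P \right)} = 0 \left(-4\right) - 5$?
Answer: $-129$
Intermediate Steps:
$c{\left(P \right)} = -5$ ($c{\left(P \right)} = 0 - 5 = -5$)
$G = -1249$ ($G = -4 - 1245 = -1249$)
$x{\left(N,Z \right)} = 129$ ($x{\left(N,Z \right)} = \left(6 - 9\right) \left(\left(-3\right) 13\right) + 12 = \left(6 - 9\right) \left(-39\right) + 12 = \left(-3\right) \left(-39\right) + 12 = 117 + 12 = 129$)
$- x{\left(G,-3007 \right)} = \left(-1\right) 129 = -129$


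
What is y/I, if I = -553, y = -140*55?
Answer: 1100/79 ≈ 13.924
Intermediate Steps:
y = -7700 (y = -4*1925 = -7700)
y/I = -7700/(-553) = -7700*(-1/553) = 1100/79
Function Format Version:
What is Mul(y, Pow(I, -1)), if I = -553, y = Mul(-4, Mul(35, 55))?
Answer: Rational(1100, 79) ≈ 13.924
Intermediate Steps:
y = -7700 (y = Mul(-4, 1925) = -7700)
Mul(y, Pow(I, -1)) = Mul(-7700, Pow(-553, -1)) = Mul(-7700, Rational(-1, 553)) = Rational(1100, 79)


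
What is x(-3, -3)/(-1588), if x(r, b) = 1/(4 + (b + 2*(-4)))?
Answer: 1/11116 ≈ 8.9960e-5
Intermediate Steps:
x(r, b) = 1/(-4 + b) (x(r, b) = 1/(4 + (b - 8)) = 1/(4 + (-8 + b)) = 1/(-4 + b))
x(-3, -3)/(-1588) = 1/((-1588)*(-4 - 3)) = -1/1588/(-7) = -1/1588*(-1/7) = 1/11116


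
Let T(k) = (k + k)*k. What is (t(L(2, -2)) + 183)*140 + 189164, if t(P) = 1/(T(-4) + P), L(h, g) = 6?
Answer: 4080966/19 ≈ 2.1479e+5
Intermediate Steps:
T(k) = 2*k**2 (T(k) = (2*k)*k = 2*k**2)
t(P) = 1/(32 + P) (t(P) = 1/(2*(-4)**2 + P) = 1/(2*16 + P) = 1/(32 + P))
(t(L(2, -2)) + 183)*140 + 189164 = (1/(32 + 6) + 183)*140 + 189164 = (1/38 + 183)*140 + 189164 = (6955/38)*140 + 189164 = 486850/19 + 189164 = 4080966/19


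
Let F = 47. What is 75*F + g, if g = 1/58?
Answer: 204451/58 ≈ 3525.0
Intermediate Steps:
g = 1/58 ≈ 0.017241
75*F + g = 75*47 + 1/58 = 3525 + 1/58 = 204451/58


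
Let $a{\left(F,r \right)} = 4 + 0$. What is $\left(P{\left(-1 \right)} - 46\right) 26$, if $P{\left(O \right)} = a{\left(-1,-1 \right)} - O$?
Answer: $-1066$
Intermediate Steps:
$a{\left(F,r \right)} = 4$
$P{\left(O \right)} = 4 - O$
$\left(P{\left(-1 \right)} - 46\right) 26 = \left(\left(4 - -1\right) - 46\right) 26 = \left(\left(4 + 1\right) - 46\right) 26 = \left(5 - 46\right) 26 = \left(-41\right) 26 = -1066$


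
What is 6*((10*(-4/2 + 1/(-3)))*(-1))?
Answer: 140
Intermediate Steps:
6*((10*(-4/2 + 1/(-3)))*(-1)) = 6*((10*(-4*½ + 1*(-⅓)))*(-1)) = 6*((10*(-2 - ⅓))*(-1)) = 6*((10*(-7/3))*(-1)) = 6*(-70/3*(-1)) = 6*(70/3) = 140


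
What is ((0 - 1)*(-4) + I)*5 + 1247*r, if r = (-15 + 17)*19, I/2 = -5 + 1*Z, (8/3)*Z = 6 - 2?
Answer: 47371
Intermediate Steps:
Z = 3/2 (Z = 3*(6 - 2)/8 = (3/8)*4 = 3/2 ≈ 1.5000)
I = -7 (I = 2*(-5 + 1*(3/2)) = 2*(-5 + 3/2) = 2*(-7/2) = -7)
r = 38 (r = 2*19 = 38)
((0 - 1)*(-4) + I)*5 + 1247*r = ((0 - 1)*(-4) - 7)*5 + 1247*38 = (-1*(-4) - 7)*5 + 47386 = (4 - 7)*5 + 47386 = -3*5 + 47386 = -15 + 47386 = 47371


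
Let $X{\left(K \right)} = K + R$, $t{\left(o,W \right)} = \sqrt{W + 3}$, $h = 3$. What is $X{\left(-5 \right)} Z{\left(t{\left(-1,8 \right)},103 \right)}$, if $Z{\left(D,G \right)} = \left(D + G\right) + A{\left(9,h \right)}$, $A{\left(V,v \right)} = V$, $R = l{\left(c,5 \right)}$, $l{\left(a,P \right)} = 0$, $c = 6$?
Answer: $-560 - 5 \sqrt{11} \approx -576.58$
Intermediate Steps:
$R = 0$
$t{\left(o,W \right)} = \sqrt{3 + W}$
$X{\left(K \right)} = K$ ($X{\left(K \right)} = K + 0 = K$)
$Z{\left(D,G \right)} = 9 + D + G$ ($Z{\left(D,G \right)} = \left(D + G\right) + 9 = 9 + D + G$)
$X{\left(-5 \right)} Z{\left(t{\left(-1,8 \right)},103 \right)} = - 5 \left(9 + \sqrt{3 + 8} + 103\right) = - 5 \left(9 + \sqrt{11} + 103\right) = - 5 \left(112 + \sqrt{11}\right) = -560 - 5 \sqrt{11}$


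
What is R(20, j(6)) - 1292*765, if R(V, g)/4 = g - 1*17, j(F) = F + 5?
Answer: -988404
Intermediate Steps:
j(F) = 5 + F
R(V, g) = -68 + 4*g (R(V, g) = 4*(g - 1*17) = 4*(g - 17) = 4*(-17 + g) = -68 + 4*g)
R(20, j(6)) - 1292*765 = (-68 + 4*(5 + 6)) - 1292*765 = (-68 + 4*11) - 988380 = (-68 + 44) - 988380 = -24 - 988380 = -988404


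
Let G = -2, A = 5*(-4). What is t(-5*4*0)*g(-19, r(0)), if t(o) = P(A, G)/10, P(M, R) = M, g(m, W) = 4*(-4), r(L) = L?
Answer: 32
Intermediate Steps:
g(m, W) = -16
A = -20
t(o) = -2 (t(o) = -20/10 = -20*⅒ = -2)
t(-5*4*0)*g(-19, r(0)) = -2*(-16) = 32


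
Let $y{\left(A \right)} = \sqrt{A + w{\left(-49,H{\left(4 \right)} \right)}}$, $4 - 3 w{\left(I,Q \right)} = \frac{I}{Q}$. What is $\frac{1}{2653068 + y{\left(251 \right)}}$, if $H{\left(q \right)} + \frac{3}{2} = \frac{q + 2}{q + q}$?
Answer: $\frac{23877612}{63348928311541} - \frac{15 \sqrt{83}}{63348928311541} \approx 3.7692 \cdot 10^{-7}$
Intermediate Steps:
$H{\left(q \right)} = - \frac{3}{2} + \frac{2 + q}{2 q}$ ($H{\left(q \right)} = - \frac{3}{2} + \frac{q + 2}{q + q} = - \frac{3}{2} + \frac{2 + q}{2 q}$)
$w{\left(I,Q \right)} = \frac{4}{3} - \frac{I}{3 Q}$ ($w{\left(I,Q \right)} = \frac{4}{3} - \frac{I \frac{1}{Q}}{3} = \frac{4}{3} - \frac{I}{3 Q}$)
$y{\left(A \right)} = \sqrt{- \frac{184}{9} + A}$ ($y{\left(A \right)} = \sqrt{A + \frac{\left(-1\right) \left(-49\right) + 4 \frac{1 - 4}{4}}{3 \frac{1 - 4}{4}}} = \sqrt{A + \frac{49 + 4 \frac{1 - 4}{4}}{3 \frac{1 - 4}{4}}} = \sqrt{A + \frac{49 + 4 \cdot \frac{1}{4} \left(-3\right)}{3 \cdot \frac{1}{4} \left(-3\right)}} = \sqrt{A + \frac{49 + 4 \left(- \frac{3}{4}\right)}{3 \left(- \frac{3}{4}\right)}} = \sqrt{A + \frac{1}{3} \left(- \frac{4}{3}\right) \left(49 - 3\right)} = \sqrt{A + \frac{1}{3} \left(- \frac{4}{3}\right) 46} = \sqrt{A - \frac{184}{9}} = \sqrt{- \frac{184}{9} + A}$)
$\frac{1}{2653068 + y{\left(251 \right)}} = \frac{1}{2653068 + \frac{\sqrt{-184 + 9 \cdot 251}}{3}} = \frac{1}{2653068 + \frac{\sqrt{-184 + 2259}}{3}} = \frac{1}{2653068 + \frac{\sqrt{2075}}{3}} = \frac{1}{2653068 + \frac{5 \sqrt{83}}{3}}$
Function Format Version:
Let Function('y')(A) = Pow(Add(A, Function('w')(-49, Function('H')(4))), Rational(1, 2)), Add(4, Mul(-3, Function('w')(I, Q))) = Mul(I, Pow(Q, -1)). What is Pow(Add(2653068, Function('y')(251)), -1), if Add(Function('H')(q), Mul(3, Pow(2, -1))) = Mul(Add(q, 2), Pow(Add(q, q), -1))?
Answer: Add(Rational(23877612, 63348928311541), Mul(Rational(-15, 63348928311541), Pow(83, Rational(1, 2)))) ≈ 3.7692e-7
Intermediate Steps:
Function('H')(q) = Add(Rational(-3, 2), Mul(Rational(1, 2), Pow(q, -1), Add(2, q))) (Function('H')(q) = Add(Rational(-3, 2), Mul(Add(q, 2), Pow(Add(q, q), -1))) = Add(Rational(-3, 2), Mul(Add(2, q), Pow(Mul(2, q), -1))) = Add(Rational(-3, 2), Mul(Add(2, q), Mul(Rational(1, 2), Pow(q, -1)))) = Add(Rational(-3, 2), Mul(Rational(1, 2), Pow(q, -1), Add(2, q))))
Function('w')(I, Q) = Add(Rational(4, 3), Mul(Rational(-1, 3), I, Pow(Q, -1))) (Function('w')(I, Q) = Add(Rational(4, 3), Mul(Rational(-1, 3), Mul(I, Pow(Q, -1)))) = Add(Rational(4, 3), Mul(Rational(-1, 3), I, Pow(Q, -1))))
Function('y')(A) = Pow(Add(Rational(-184, 9), A), Rational(1, 2)) (Function('y')(A) = Pow(Add(A, Mul(Rational(1, 3), Pow(Mul(Pow(4, -1), Add(1, Mul(-1, 4))), -1), Add(Mul(-1, -49), Mul(4, Mul(Pow(4, -1), Add(1, Mul(-1, 4))))))), Rational(1, 2)) = Pow(Add(A, Mul(Rational(1, 3), Pow(Mul(Rational(1, 4), Add(1, -4)), -1), Add(49, Mul(4, Mul(Rational(1, 4), Add(1, -4)))))), Rational(1, 2)) = Pow(Add(A, Mul(Rational(1, 3), Pow(Mul(Rational(1, 4), -3), -1), Add(49, Mul(4, Mul(Rational(1, 4), -3))))), Rational(1, 2)) = Pow(Add(A, Mul(Rational(1, 3), Pow(Rational(-3, 4), -1), Add(49, Mul(4, Rational(-3, 4))))), Rational(1, 2)) = Pow(Add(A, Mul(Rational(1, 3), Rational(-4, 3), Add(49, -3))), Rational(1, 2)) = Pow(Add(A, Mul(Rational(1, 3), Rational(-4, 3), 46)), Rational(1, 2)) = Pow(Add(A, Rational(-184, 9)), Rational(1, 2)) = Pow(Add(Rational(-184, 9), A), Rational(1, 2)))
Pow(Add(2653068, Function('y')(251)), -1) = Pow(Add(2653068, Mul(Rational(1, 3), Pow(Add(-184, Mul(9, 251)), Rational(1, 2)))), -1) = Pow(Add(2653068, Mul(Rational(1, 3), Pow(Add(-184, 2259), Rational(1, 2)))), -1) = Pow(Add(2653068, Mul(Rational(1, 3), Pow(2075, Rational(1, 2)))), -1) = Pow(Add(2653068, Mul(Rational(1, 3), Mul(5, Pow(83, Rational(1, 2))))), -1) = Pow(Add(2653068, Mul(Rational(5, 3), Pow(83, Rational(1, 2)))), -1)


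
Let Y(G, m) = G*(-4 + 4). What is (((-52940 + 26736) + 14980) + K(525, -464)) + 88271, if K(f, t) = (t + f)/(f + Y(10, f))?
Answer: 40449736/525 ≈ 77047.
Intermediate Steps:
Y(G, m) = 0 (Y(G, m) = G*0 = 0)
K(f, t) = (f + t)/f (K(f, t) = (t + f)/(f + 0) = (f + t)/f)
(((-52940 + 26736) + 14980) + K(525, -464)) + 88271 = (((-52940 + 26736) + 14980) + (525 - 464)/525) + 88271 = ((-26204 + 14980) + (1/525)*61) + 88271 = (-11224 + 61/525) + 88271 = -5892539/525 + 88271 = 40449736/525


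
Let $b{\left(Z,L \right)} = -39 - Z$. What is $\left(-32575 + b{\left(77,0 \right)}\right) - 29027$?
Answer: $-61718$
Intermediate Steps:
$\left(-32575 + b{\left(77,0 \right)}\right) - 29027 = \left(-32575 - 116\right) - 29027 = -32691 - 29027 = -61718$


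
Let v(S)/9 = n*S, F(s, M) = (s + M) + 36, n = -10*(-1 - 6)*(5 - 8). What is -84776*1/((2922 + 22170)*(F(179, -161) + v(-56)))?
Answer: -10597/332136531 ≈ -3.1906e-5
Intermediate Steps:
n = -210 (n = -(-70)*(-3) = -10*21 = -210)
F(s, M) = 36 + M + s (F(s, M) = (M + s) + 36 = 36 + M + s)
v(S) = -1890*S (v(S) = 9*(-210*S) = -1890*S)
-84776*1/((2922 + 22170)*(F(179, -161) + v(-56))) = -84776*1/((2922 + 22170)*((36 - 161 + 179) - 1890*(-56))) = -84776*1/(25092*(54 + 105840)) = -84776/(25092*105894) = -84776/2657092248 = -84776*1/2657092248 = -10597/332136531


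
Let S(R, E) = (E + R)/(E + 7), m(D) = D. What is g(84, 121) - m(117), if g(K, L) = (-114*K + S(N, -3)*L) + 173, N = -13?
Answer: -10004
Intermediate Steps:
S(R, E) = (E + R)/(7 + E)
g(K, L) = 173 - 114*K - 4*L (g(K, L) = (-114*K + ((-3 - 13)/(7 - 3))*L) + 173 = (-114*K + (-16/4)*L) + 173 = (-114*K + ((¼)*(-16))*L) + 173 = (-114*K - 4*L) + 173 = 173 - 114*K - 4*L)
g(84, 121) - m(117) = (173 - 114*84 - 4*121) - 1*117 = (173 - 9576 - 484) - 117 = -9887 - 117 = -10004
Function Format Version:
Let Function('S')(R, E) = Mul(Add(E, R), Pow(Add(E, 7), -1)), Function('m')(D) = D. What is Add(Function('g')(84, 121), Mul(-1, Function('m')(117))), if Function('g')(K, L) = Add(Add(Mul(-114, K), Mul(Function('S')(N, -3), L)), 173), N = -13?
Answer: -10004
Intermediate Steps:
Function('S')(R, E) = Mul(Pow(Add(7, E), -1), Add(E, R)) (Function('S')(R, E) = Mul(Add(E, R), Pow(Add(7, E), -1)) = Mul(Pow(Add(7, E), -1), Add(E, R)))
Function('g')(K, L) = Add(173, Mul(-114, K), Mul(-4, L)) (Function('g')(K, L) = Add(Add(Mul(-114, K), Mul(Mul(Pow(Add(7, -3), -1), Add(-3, -13)), L)), 173) = Add(Add(Mul(-114, K), Mul(Mul(Pow(4, -1), -16), L)), 173) = Add(Add(Mul(-114, K), Mul(Mul(Rational(1, 4), -16), L)), 173) = Add(Add(Mul(-114, K), Mul(-4, L)), 173) = Add(173, Mul(-114, K), Mul(-4, L)))
Add(Function('g')(84, 121), Mul(-1, Function('m')(117))) = Add(Add(173, Mul(-114, 84), Mul(-4, 121)), Mul(-1, 117)) = Add(Add(173, -9576, -484), -117) = Add(-9887, -117) = -10004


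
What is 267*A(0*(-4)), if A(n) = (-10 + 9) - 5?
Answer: -1602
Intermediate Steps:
A(n) = -6 (A(n) = -1 - 5 = -6)
267*A(0*(-4)) = 267*(-6) = -1602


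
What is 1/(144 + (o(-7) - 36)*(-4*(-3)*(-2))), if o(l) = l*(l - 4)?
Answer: -1/840 ≈ -0.0011905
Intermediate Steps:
o(l) = l*(-4 + l)
1/(144 + (o(-7) - 36)*(-4*(-3)*(-2))) = 1/(144 + (-7*(-4 - 7) - 36)*(-4*(-3)*(-2))) = 1/(144 + (-7*(-11) - 36)*(12*(-2))) = 1/(144 + (77 - 36)*(-24)) = 1/(144 + 41*(-24)) = 1/(144 - 984) = 1/(-840) = -1/840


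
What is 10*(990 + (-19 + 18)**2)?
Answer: 9910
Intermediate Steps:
10*(990 + (-19 + 18)**2) = 10*(990 + (-1)**2) = 10*(990 + 1) = 10*991 = 9910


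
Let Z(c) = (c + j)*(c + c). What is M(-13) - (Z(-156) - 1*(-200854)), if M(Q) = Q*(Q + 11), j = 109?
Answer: -215492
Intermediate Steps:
Z(c) = 2*c*(109 + c) (Z(c) = (c + 109)*(c + c) = (109 + c)*(2*c) = 2*c*(109 + c))
M(Q) = Q*(11 + Q)
M(-13) - (Z(-156) - 1*(-200854)) = -13*(11 - 13) - (2*(-156)*(109 - 156) - 1*(-200854)) = -13*(-2) - (2*(-156)*(-47) + 200854) = 26 - (14664 + 200854) = 26 - 1*215518 = 26 - 215518 = -215492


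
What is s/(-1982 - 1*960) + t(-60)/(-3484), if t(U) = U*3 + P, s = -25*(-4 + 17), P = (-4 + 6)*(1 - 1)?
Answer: 415465/2562482 ≈ 0.16213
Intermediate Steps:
P = 0 (P = 2*0 = 0)
s = -325 (s = -25*13 = -325)
t(U) = 3*U (t(U) = U*3 + 0 = 3*U + 0 = 3*U)
s/(-1982 - 1*960) + t(-60)/(-3484) = -325/(-1982 - 1*960) + (3*(-60))/(-3484) = -325/(-1982 - 960) - 180*(-1/3484) = -325/(-2942) + 45/871 = -325*(-1/2942) + 45/871 = 325/2942 + 45/871 = 415465/2562482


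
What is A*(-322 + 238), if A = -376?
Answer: 31584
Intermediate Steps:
A*(-322 + 238) = -376*(-322 + 238) = -376*(-84) = 31584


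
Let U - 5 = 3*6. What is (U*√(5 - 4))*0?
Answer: 0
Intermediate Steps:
U = 23 (U = 5 + 3*6 = 5 + 18 = 23)
(U*√(5 - 4))*0 = (23*√(5 - 4))*0 = (23*√1)*0 = (23*1)*0 = 23*0 = 0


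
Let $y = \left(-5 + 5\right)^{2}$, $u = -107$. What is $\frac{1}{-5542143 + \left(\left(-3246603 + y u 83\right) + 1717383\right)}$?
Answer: $- \frac{1}{7071363} \approx -1.4142 \cdot 10^{-7}$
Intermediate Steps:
$y = 0$ ($y = 0^{2} = 0$)
$\frac{1}{-5542143 + \left(\left(-3246603 + y u 83\right) + 1717383\right)} = \frac{1}{-5542143 + \left(\left(-3246603 + 0 \left(-107\right) 83\right) + 1717383\right)} = \frac{1}{-5542143 + \left(\left(-3246603 + 0 \cdot 83\right) + 1717383\right)} = \frac{1}{-5542143 + \left(\left(-3246603 + 0\right) + 1717383\right)} = \frac{1}{-5542143 + \left(-3246603 + 1717383\right)} = \frac{1}{-5542143 - 1529220} = \frac{1}{-7071363} = - \frac{1}{7071363}$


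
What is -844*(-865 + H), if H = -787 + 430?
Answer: 1031368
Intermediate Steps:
H = -357
-844*(-865 + H) = -844*(-865 - 357) = -844*(-1222) = 1031368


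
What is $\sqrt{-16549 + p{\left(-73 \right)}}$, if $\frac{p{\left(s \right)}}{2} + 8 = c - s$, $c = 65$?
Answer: $i \sqrt{16289} \approx 127.63 i$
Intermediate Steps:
$p{\left(s \right)} = 114 - 2 s$ ($p{\left(s \right)} = -16 + 2 \left(65 - s\right) = -16 - \left(-130 + 2 s\right) = 114 - 2 s$)
$\sqrt{-16549 + p{\left(-73 \right)}} = \sqrt{-16549 + \left(114 - -146\right)} = \sqrt{-16549 + \left(114 + 146\right)} = \sqrt{-16549 + 260} = \sqrt{-16289} = i \sqrt{16289}$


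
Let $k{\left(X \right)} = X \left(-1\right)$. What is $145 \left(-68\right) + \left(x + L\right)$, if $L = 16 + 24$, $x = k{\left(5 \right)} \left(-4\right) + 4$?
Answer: $-9796$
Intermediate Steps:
$k{\left(X \right)} = - X$
$x = 24$ ($x = \left(-1\right) 5 \left(-4\right) + 4 = \left(-5\right) \left(-4\right) + 4 = 20 + 4 = 24$)
$L = 40$
$145 \left(-68\right) + \left(x + L\right) = 145 \left(-68\right) + \left(24 + 40\right) = -9860 + 64 = -9796$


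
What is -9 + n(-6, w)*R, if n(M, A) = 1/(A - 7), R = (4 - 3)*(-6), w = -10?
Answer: -147/17 ≈ -8.6471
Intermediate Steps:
R = -6 (R = 1*(-6) = -6)
n(M, A) = 1/(-7 + A)
-9 + n(-6, w)*R = -9 - 6/(-7 - 10) = -9 - 6/(-17) = -9 - 1/17*(-6) = -9 + 6/17 = -147/17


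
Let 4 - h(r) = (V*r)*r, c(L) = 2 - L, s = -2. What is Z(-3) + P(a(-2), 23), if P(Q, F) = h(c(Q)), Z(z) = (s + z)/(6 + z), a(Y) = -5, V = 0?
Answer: 7/3 ≈ 2.3333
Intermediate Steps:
h(r) = 4 (h(r) = 4 - 0*r*r = 4 - 0*r = 4 - 1*0 = 4 + 0 = 4)
Z(z) = (-2 + z)/(6 + z)
P(Q, F) = 4
Z(-3) + P(a(-2), 23) = (-2 - 3)/(6 - 3) + 4 = -5/3 + 4 = 7/3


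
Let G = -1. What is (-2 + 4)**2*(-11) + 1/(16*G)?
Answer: -705/16 ≈ -44.063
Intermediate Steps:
(-2 + 4)**2*(-11) + 1/(16*G) = (-2 + 4)**2*(-11) + 1/(16*(-1)) = 2**2*(-11) + (1/16)*(-1) = 4*(-11) - 1/16 = -44 - 1/16 = -705/16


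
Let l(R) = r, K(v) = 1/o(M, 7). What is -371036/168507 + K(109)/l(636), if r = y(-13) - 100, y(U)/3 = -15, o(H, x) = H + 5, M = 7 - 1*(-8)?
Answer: -1076172907/488670300 ≈ -2.2022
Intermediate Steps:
M = 15 (M = 7 + 8 = 15)
o(H, x) = 5 + H
y(U) = -45 (y(U) = 3*(-15) = -45)
K(v) = 1/20 (K(v) = 1/(5 + 15) = 1/20)
r = -145 (r = -45 - 100 = -145)
l(R) = -145
-371036/168507 + K(109)/l(636) = -371036/168507 + (1/20)/(-145) = -371036*1/168507 + (1/20)*(-1/145) = -371036/168507 - 1/2900 = -1076172907/488670300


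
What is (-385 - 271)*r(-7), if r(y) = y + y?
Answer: 9184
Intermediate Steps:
r(y) = 2*y
(-385 - 271)*r(-7) = (-385 - 271)*(2*(-7)) = -656*(-14) = 9184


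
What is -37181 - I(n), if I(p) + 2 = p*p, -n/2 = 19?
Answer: -38623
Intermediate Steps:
n = -38 (n = -2*19 = -38)
I(p) = -2 + p**2 (I(p) = -2 + p*p = -2 + p**2)
-37181 - I(n) = -37181 - (-2 + (-38)**2) = -37181 - (-2 + 1444) = -37181 - 1*1442 = -37181 - 1442 = -38623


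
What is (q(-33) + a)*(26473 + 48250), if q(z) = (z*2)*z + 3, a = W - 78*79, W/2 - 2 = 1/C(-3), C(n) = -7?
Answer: -2080363043/7 ≈ -2.9719e+8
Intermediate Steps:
W = 26/7 (W = 4 + 2/(-7) = 4 + 2*(-1/7) = 4 - 2/7 = 26/7 ≈ 3.7143)
a = -43108/7 (a = 26/7 - 78*79 = 26/7 - 6162 = -43108/7 ≈ -6158.3)
q(z) = 3 + 2*z**2 (q(z) = (2*z)*z + 3 = 2*z**2 + 3 = 3 + 2*z**2)
(q(-33) + a)*(26473 + 48250) = ((3 + 2*(-33)**2) - 43108/7)*(26473 + 48250) = ((3 + 2*1089) - 43108/7)*74723 = ((3 + 2178) - 43108/7)*74723 = (2181 - 43108/7)*74723 = -27841/7*74723 = -2080363043/7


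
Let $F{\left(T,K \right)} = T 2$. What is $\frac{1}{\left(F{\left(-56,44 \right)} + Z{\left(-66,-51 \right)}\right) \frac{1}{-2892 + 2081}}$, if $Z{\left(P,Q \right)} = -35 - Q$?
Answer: $\frac{811}{96} \approx 8.4479$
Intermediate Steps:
$F{\left(T,K \right)} = 2 T$
$\frac{1}{\left(F{\left(-56,44 \right)} + Z{\left(-66,-51 \right)}\right) \frac{1}{-2892 + 2081}} = \frac{1}{\left(2 \left(-56\right) - -16\right) \frac{1}{-2892 + 2081}} = \frac{1}{\left(-112 + \left(-35 + 51\right)\right) \frac{1}{-811}} = \frac{1}{\left(-112 + 16\right) \left(- \frac{1}{811}\right)} = \frac{1}{\left(-96\right) \left(- \frac{1}{811}\right)} = \frac{1}{\frac{96}{811}} = \frac{811}{96}$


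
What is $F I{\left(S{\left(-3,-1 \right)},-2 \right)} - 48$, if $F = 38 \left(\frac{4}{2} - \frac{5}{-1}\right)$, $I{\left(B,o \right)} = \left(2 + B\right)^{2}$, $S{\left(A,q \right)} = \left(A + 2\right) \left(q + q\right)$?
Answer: $4208$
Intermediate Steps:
$S{\left(A,q \right)} = 2 q \left(2 + A\right)$ ($S{\left(A,q \right)} = \left(2 + A\right) 2 q = 2 q \left(2 + A\right)$)
$F = 266$ ($F = 38 \left(4 \cdot \frac{1}{2} - -5\right) = 38 \left(2 + 5\right) = 38 \cdot 7 = 266$)
$F I{\left(S{\left(-3,-1 \right)},-2 \right)} - 48 = 266 \left(2 + 2 \left(-1\right) \left(2 - 3\right)\right)^{2} - 48 = 266 \left(2 + 2 \left(-1\right) \left(-1\right)\right)^{2} - 48 = 266 \left(2 + 2\right)^{2} - 48 = 266 \cdot 4^{2} - 48 = 266 \cdot 16 - 48 = 4256 - 48 = 4208$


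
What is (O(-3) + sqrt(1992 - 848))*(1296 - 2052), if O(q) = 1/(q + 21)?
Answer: -42 - 1512*sqrt(286) ≈ -25612.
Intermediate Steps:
O(q) = 1/(21 + q)
(O(-3) + sqrt(1992 - 848))*(1296 - 2052) = (1/(21 - 3) + sqrt(1992 - 848))*(1296 - 2052) = (1/18 + sqrt(1144))*(-756) = (1/18 + 2*sqrt(286))*(-756) = -42 - 1512*sqrt(286)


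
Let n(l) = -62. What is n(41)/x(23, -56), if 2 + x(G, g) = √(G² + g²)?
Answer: -124/3661 - 62*√3665/3661 ≈ -1.0591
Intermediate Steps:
x(G, g) = -2 + √(G² + g²)
n(41)/x(23, -56) = -62/(-2 + √(23² + (-56)²)) = -62/(-2 + √(529 + 3136)) = -62/(-2 + √3665)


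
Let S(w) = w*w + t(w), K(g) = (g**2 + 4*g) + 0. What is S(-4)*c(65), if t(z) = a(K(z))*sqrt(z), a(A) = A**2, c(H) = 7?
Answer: 112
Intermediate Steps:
K(g) = g**2 + 4*g
t(z) = z**(5/2)*(4 + z)**2 (t(z) = (z*(4 + z))**2*sqrt(z) = (z**2*(4 + z)**2)*sqrt(z) = z**(5/2)*(4 + z)**2)
S(w) = w**2 + w**(5/2)*(4 + w)**2 (S(w) = w*w + w**(5/2)*(4 + w)**2 = w**2 + w**(5/2)*(4 + w)**2)
S(-4)*c(65) = ((-4)**2 + (-4)**(5/2)*(4 - 4)**2)*7 = (16 + (32*I)*0**2)*7 = (16 + (32*I)*0)*7 = (16 + 0)*7 = 16*7 = 112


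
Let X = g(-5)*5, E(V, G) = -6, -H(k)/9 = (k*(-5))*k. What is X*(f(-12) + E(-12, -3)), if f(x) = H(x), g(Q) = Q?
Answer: -161850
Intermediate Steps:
H(k) = 45*k² (H(k) = -9*k*(-5)*k = -9*(-5*k)*k = -(-45)*k² = 45*k²)
f(x) = 45*x²
X = -25 (X = -5*5 = -25)
X*(f(-12) + E(-12, -3)) = -25*(45*(-12)² - 6) = -25*(45*144 - 6) = -25*(6480 - 6) = -25*6474 = -161850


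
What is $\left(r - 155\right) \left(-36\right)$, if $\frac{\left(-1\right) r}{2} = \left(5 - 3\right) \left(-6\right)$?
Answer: $4716$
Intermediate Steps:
$r = 24$ ($r = - 2 \left(5 - 3\right) \left(-6\right) = - 2 \cdot 2 \left(-6\right) = \left(-2\right) \left(-12\right) = 24$)
$\left(r - 155\right) \left(-36\right) = \left(24 - 155\right) \left(-36\right) = \left(-131\right) \left(-36\right) = 4716$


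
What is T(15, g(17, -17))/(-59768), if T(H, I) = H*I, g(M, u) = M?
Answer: -255/59768 ≈ -0.0042665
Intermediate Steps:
T(15, g(17, -17))/(-59768) = (15*17)/(-59768) = 255*(-1/59768) = -255/59768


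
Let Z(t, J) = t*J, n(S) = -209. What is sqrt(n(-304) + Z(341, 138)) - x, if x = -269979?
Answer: 269979 + sqrt(46849) ≈ 2.7020e+5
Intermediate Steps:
Z(t, J) = J*t
sqrt(n(-304) + Z(341, 138)) - x = sqrt(-209 + 138*341) - 1*(-269979) = sqrt(-209 + 47058) + 269979 = sqrt(46849) + 269979 = 269979 + sqrt(46849)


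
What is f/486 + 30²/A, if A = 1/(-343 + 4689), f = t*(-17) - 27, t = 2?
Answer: 1900940339/486 ≈ 3.9114e+6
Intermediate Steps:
f = -61 (f = 2*(-17) - 27 = -34 - 27 = -61)
A = 1/4346 ≈ 0.00023010
f/486 + 30²/A = -61/486 + 30²/(1/4346) = -61*1/486 + 900*4346 = -61/486 + 3911400 = 1900940339/486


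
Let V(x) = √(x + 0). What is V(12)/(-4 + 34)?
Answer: √3/15 ≈ 0.11547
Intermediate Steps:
V(x) = √x
V(12)/(-4 + 34) = √12/(-4 + 34) = (2*√3)/30 = (2*√3)*(1/30) = √3/15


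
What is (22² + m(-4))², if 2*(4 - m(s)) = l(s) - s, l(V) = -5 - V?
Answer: 946729/4 ≈ 2.3668e+5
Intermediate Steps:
m(s) = 13/2 + s (m(s) = 4 - ((-5 - s) - s)/2 = 4 - (-5 - 2*s)/2 = 4 + (5/2 + s) = 13/2 + s)
(22² + m(-4))² = (22² + (13/2 - 4))² = (484 + 5/2)² = (973/2)² = 946729/4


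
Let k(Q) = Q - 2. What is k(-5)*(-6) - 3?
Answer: 39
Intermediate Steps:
k(Q) = -2 + Q
k(-5)*(-6) - 3 = (-2 - 5)*(-6) - 3 = -7*(-6) - 3 = 42 - 3 = 39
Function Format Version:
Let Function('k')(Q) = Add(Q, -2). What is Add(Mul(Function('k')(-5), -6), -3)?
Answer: 39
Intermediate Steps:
Function('k')(Q) = Add(-2, Q)
Add(Mul(Function('k')(-5), -6), -3) = Add(Mul(Add(-2, -5), -6), -3) = Add(Mul(-7, -6), -3) = Add(42, -3) = 39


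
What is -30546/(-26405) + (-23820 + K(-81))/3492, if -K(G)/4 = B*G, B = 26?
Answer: -24988729/7683855 ≈ -3.2521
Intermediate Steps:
K(G) = -104*G
-30546/(-26405) + (-23820 + K(-81))/3492 = -30546/(-26405) + (-23820 - 104*(-81))/3492 = -30546*(-1/26405) + (-23820 + 8424)*(1/3492) = 30546/26405 - 15396*1/3492 = 30546/26405 - 1283/291 = -24988729/7683855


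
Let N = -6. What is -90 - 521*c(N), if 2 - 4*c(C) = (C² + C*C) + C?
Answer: 8246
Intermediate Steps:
c(C) = ½ - C²/2 - C/4 (c(C) = ½ - ((C² + C*C) + C)/4 = ½ - ((C² + C²) + C)/4 = ½ - (2*C² + C)/4 = ½ - (C + 2*C²)/4 = ½ + (-C²/2 - C/4) = ½ - C²/2 - C/4)
-90 - 521*c(N) = -90 - 521*(½ - ½*(-6)² - ¼*(-6)) = -90 - 521*(½ - ½*36 + 3/2) = -90 - 521*(½ - 18 + 3/2) = -90 - 521*(-16) = -90 + 8336 = 8246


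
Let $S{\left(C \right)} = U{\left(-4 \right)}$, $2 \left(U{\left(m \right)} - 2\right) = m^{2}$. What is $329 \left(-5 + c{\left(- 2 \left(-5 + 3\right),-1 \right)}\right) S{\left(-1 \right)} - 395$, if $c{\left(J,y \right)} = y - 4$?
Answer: $-33295$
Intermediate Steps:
$U{\left(m \right)} = 2 + \frac{m^{2}}{2}$
$S{\left(C \right)} = 10$ ($S{\left(C \right)} = 2 + \frac{\left(-4\right)^{2}}{2} = 2 + \frac{1}{2} \cdot 16 = 2 + 8 = 10$)
$c{\left(J,y \right)} = -4 + y$
$329 \left(-5 + c{\left(- 2 \left(-5 + 3\right),-1 \right)}\right) S{\left(-1 \right)} - 395 = 329 \left(-5 - 5\right) 10 - 395 = 329 \left(\left(-10\right) 10\right) - 395 = 329 \left(-100\right) - 395 = -32900 - 395 = -33295$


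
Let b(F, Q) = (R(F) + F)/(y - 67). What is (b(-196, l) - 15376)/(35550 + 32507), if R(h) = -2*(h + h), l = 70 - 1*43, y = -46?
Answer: -1738076/7690441 ≈ -0.22600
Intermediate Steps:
l = 27 (l = 70 - 43 = 27)
R(h) = -4*h
b(F, Q) = 3*F/113 (b(F, Q) = (-4*F + F)/(-46 - 67) = -3*F/(-113) = -3*F*(-1/113) = 3*F/113)
(b(-196, l) - 15376)/(35550 + 32507) = ((3/113)*(-196) - 15376)/(35550 + 32507) = (-588/113 - 15376)/68057 = -1738076/113*1/68057 = -1738076/7690441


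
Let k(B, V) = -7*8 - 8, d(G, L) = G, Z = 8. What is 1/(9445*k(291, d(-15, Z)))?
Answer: -1/604480 ≈ -1.6543e-6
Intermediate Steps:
k(B, V) = -64 (k(B, V) = -56 - 8 = -64)
1/(9445*k(291, d(-15, Z))) = 1/(9445*(-64)) = (1/9445)*(-1/64) = -1/604480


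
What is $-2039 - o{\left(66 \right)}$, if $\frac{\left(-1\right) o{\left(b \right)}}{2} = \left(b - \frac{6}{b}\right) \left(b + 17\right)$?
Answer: $\frac{97921}{11} \approx 8901.9$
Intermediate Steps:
$o{\left(b \right)} = - 2 \left(17 + b\right) \left(b - \frac{6}{b}\right)$ ($o{\left(b \right)} = - 2 \left(b - \frac{6}{b}\right) \left(b + 17\right) = - 2 \left(b - \frac{6}{b}\right) \left(17 + b\right) = - 2 \left(17 + b\right) \left(b - \frac{6}{b}\right)$)
$-2039 - o{\left(66 \right)} = -2039 - \left(12 - 2244 - 2 \cdot 66^{2} + \frac{204}{66}\right) = -2039 - \left(12 - 2244 - 8712 + 204 \cdot \frac{1}{66}\right) = -2039 - \left(12 - 2244 - 8712 + \frac{34}{11}\right) = -2039 - - \frac{120350}{11} = -2039 + \frac{120350}{11} = \frac{97921}{11}$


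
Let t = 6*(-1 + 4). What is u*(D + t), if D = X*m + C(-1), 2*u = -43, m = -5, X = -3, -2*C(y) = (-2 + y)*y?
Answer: -2709/4 ≈ -677.25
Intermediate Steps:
C(y) = -y*(-2 + y)/2 (C(y) = -(-2 + y)*y/2 = -y*(-2 + y)/2)
u = -43/2 (u = (1/2)*(-43) = -43/2 ≈ -21.500)
D = 27/2 (D = -3*(-5) + (1/2)*(-1)*(2 - 1*(-1)) = 15 + (1/2)*(-1)*(2 + 1) = 15 + (1/2)*(-1)*3 = 15 - 3/2 = 27/2 ≈ 13.500)
t = 18 (t = 6*3 = 18)
u*(D + t) = -43*(27/2 + 18)/2 = -43/2*63/2 = -2709/4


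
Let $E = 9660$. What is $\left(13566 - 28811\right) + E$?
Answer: $-5585$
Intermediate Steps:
$\left(13566 - 28811\right) + E = \left(13566 - 28811\right) + 9660 = -15245 + 9660 = -5585$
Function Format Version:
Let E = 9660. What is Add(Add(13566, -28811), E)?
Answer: -5585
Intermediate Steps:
Add(Add(13566, -28811), E) = Add(Add(13566, -28811), 9660) = Add(-15245, 9660) = -5585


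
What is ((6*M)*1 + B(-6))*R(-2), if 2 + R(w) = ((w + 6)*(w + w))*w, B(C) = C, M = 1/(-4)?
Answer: -225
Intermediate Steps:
M = -1/4 ≈ -0.25000
R(w) = -2 + 2*w**2*(6 + w) (R(w) = -2 + ((w + 6)*(w + w))*w = -2 + ((6 + w)*(2*w))*w = -2 + (2*w*(6 + w))*w = -2 + 2*w**2*(6 + w))
((6*M)*1 + B(-6))*R(-2) = ((6*(-1/4))*1 - 6)*(-2 + 2*(-2)**3 + 12*(-2)**2) = (-3/2*1 - 6)*(-2 + 2*(-8) + 12*4) = (-3/2 - 6)*(-2 - 16 + 48) = -15/2*30 = -225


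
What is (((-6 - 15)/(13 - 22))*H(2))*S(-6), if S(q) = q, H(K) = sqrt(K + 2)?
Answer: -28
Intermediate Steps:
H(K) = sqrt(2 + K)
(((-6 - 15)/(13 - 22))*H(2))*S(-6) = (((-6 - 15)/(13 - 22))*sqrt(2 + 2))*(-6) = ((-21/(-9))*sqrt(4))*(-6) = (-21*(-1/9)*2)*(-6) = ((7/3)*2)*(-6) = (14/3)*(-6) = -28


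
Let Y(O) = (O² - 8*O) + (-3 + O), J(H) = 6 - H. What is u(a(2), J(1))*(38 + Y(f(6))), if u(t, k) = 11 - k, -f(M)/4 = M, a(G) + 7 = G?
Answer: 4674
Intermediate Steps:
a(G) = -7 + G
f(M) = -4*M
Y(O) = -3 + O² - 7*O
u(a(2), J(1))*(38 + Y(f(6))) = (11 - (6 - 1*1))*(38 + (-3 + (-4*6)² - (-28)*6)) = (11 - (6 - 1))*(38 + (-3 + (-24)² - 7*(-24))) = (11 - 1*5)*(38 + (-3 + 576 + 168)) = (11 - 5)*(38 + 741) = 6*779 = 4674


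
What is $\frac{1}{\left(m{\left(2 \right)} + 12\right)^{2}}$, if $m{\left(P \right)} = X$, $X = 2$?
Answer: $\frac{1}{196} \approx 0.005102$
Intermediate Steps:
$m{\left(P \right)} = 2$
$\frac{1}{\left(m{\left(2 \right)} + 12\right)^{2}} = \frac{1}{\left(2 + 12\right)^{2}} = \frac{1}{14^{2}} = \frac{1}{196}$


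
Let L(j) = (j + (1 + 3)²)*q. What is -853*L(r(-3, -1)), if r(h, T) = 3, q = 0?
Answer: 0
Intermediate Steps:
L(j) = 0 (L(j) = (j + (1 + 3)²)*0 = (j + 4²)*0 = (j + 16)*0 = (16 + j)*0 = 0)
-853*L(r(-3, -1)) = -853*0 = 0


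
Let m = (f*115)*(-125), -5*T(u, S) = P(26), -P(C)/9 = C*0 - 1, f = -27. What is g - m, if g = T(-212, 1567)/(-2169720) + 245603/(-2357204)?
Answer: -275702115995249749/710343425400 ≈ -3.8813e+5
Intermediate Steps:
P(C) = 9 (P(C) = -9*(C*0 - 1) = -9*(0 - 1) = -9*(-1) = 9)
T(u, S) = -9/5 (T(u, S) = -⅕*9 = -9/5)
m = 388125 (m = -27*115*(-125) = -3105*(-125) = 388125)
g = -74011874749/710343425400 (g = -9/5/(-2169720) + 245603/(-2357204) = -9/5*(-1/2169720) + 245603*(-1/2357204) = 1/1205400 - 245603/2357204 = -74011874749/710343425400 ≈ -0.10419)
g - m = -74011874749/710343425400 - 1*388125 = -74011874749/710343425400 - 388125 = -275702115995249749/710343425400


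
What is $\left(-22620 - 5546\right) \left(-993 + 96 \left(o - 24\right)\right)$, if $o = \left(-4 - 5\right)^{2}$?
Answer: $-126155514$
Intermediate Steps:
$o = 81$ ($o = \left(-9\right)^{2} = 81$)
$\left(-22620 - 5546\right) \left(-993 + 96 \left(o - 24\right)\right) = \left(-22620 - 5546\right) \left(-993 + 96 \left(81 - 24\right)\right) = - 28166 \left(-993 + 96 \cdot 57\right) = - 28166 \left(-993 + 5472\right) = \left(-28166\right) 4479 = -126155514$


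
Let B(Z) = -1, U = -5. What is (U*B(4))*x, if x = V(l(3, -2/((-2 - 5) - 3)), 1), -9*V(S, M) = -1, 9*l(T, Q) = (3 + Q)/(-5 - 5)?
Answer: 5/9 ≈ 0.55556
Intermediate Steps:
l(T, Q) = -1/30 - Q/90 (l(T, Q) = ((3 + Q)/(-5 - 5))/9 = ((3 + Q)/(-10))/9 = ((3 + Q)*(-⅒))/9 = (-3/10 - Q/10)/9 = -1/30 - Q/90)
V(S, M) = ⅑ (V(S, M) = -⅑*(-1) = ⅑)
x = ⅑ ≈ 0.11111
(U*B(4))*x = -5*(-1)*(⅑) = 5*(⅑) = 5/9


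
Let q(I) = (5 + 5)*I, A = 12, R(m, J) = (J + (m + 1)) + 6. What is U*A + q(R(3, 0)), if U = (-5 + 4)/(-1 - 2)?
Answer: 104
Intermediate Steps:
R(m, J) = 7 + J + m (R(m, J) = (J + (1 + m)) + 6 = (1 + J + m) + 6 = 7 + J + m)
q(I) = 10*I
U = ⅓ (U = -1/(-3) = -1*(-⅓) = ⅓ ≈ 0.33333)
U*A + q(R(3, 0)) = (⅓)*12 + 10*(7 + 0 + 3) = 4 + 10*10 = 4 + 100 = 104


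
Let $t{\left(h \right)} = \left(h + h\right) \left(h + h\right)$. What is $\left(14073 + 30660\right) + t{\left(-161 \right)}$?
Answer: $148417$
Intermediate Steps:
$t{\left(h \right)} = 4 h^{2}$ ($t{\left(h \right)} = 2 h 2 h = 4 h^{2}$)
$\left(14073 + 30660\right) + t{\left(-161 \right)} = \left(14073 + 30660\right) + 4 \left(-161\right)^{2} = 44733 + 4 \cdot 25921 = 44733 + 103684 = 148417$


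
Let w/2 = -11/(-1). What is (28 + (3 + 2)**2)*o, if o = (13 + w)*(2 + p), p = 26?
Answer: 51940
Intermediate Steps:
w = 22 (w = 2*(-11/(-1)) = 2*(-11*(-1)) = 2*11 = 22)
o = 980 (o = (13 + 22)*(2 + 26) = 35*28 = 980)
(28 + (3 + 2)**2)*o = (28 + (3 + 2)**2)*980 = (28 + 5**2)*980 = (28 + 25)*980 = 53*980 = 51940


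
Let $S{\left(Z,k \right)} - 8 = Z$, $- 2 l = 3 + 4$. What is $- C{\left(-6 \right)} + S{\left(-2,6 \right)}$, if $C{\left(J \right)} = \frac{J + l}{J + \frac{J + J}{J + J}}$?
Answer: $\frac{41}{10} \approx 4.1$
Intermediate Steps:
$l = - \frac{7}{2}$ ($l = - \frac{3 + 4}{2} = \left(- \frac{1}{2}\right) 7 = - \frac{7}{2} \approx -3.5$)
$S{\left(Z,k \right)} = 8 + Z$
$C{\left(J \right)} = \frac{- \frac{7}{2} + J}{1 + J}$ ($C{\left(J \right)} = \frac{J - \frac{7}{2}}{J + \frac{J + J}{J + J}} = \frac{- \frac{7}{2} + J}{J + \frac{2 J}{2 J}} = \frac{- \frac{7}{2} + J}{J + 2 J \frac{1}{2 J}} = \frac{- \frac{7}{2} + J}{J + 1} = \frac{- \frac{7}{2} + J}{1 + J}$)
$- C{\left(-6 \right)} + S{\left(-2,6 \right)} = - \frac{- \frac{7}{2} - 6}{1 - 6} + \left(8 - 2\right) = - \frac{-19}{\left(-5\right) 2} + 6 = - \frac{\left(-1\right) \left(-19\right)}{5 \cdot 2} + 6 = \left(-1\right) \frac{19}{10} + 6 = - \frac{19}{10} + 6 = \frac{41}{10}$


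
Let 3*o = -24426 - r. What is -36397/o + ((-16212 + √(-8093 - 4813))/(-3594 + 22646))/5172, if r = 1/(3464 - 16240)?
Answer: 11454696985610167/2562507218753900 + I*√1434/32845648 ≈ 4.4701 + 1.1529e-6*I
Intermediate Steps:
r = -1/12776 (r = 1/(-12776) = -1/12776 ≈ -7.8272e-5)
o = -312066575/38328 (o = (-24426 - 1*(-1/12776))/3 = (-24426 + 1/12776)/3 = (⅓)*(-312066575/12776) = -312066575/38328 ≈ -8142.0)
-36397/o + ((-16212 + √(-8093 - 4813))/(-3594 + 22646))/5172 = -36397/(-312066575/38328) + ((-16212 + √(-8093 - 4813))/(-3594 + 22646))/5172 = -36397*(-38328/312066575) + ((-16212 + √(-12906))/19052)*(1/5172) = 1395024216/312066575 + ((-16212 + 3*I*√1434)*(1/19052))*(1/5172) = 1395024216/312066575 + (-4053/4763 + 3*I*√1434/19052)*(1/5172) = 1395024216/312066575 + (-1351/8211412 + I*√1434/32845648) = 11454696985610167/2562507218753900 + I*√1434/32845648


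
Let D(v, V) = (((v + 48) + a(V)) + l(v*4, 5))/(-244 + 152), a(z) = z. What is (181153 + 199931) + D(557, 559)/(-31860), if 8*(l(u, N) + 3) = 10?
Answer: 4468011740969/11724480 ≈ 3.8108e+5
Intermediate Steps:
l(u, N) = -7/4 (l(u, N) = -3 + (⅛)*10 = -3 + 5/4 = -7/4)
D(v, V) = -185/368 - V/92 - v/92 (D(v, V) = (((v + 48) + V) - 7/4)/(-244 + 152) = (((48 + v) + V) - 7/4)/(-92) = ((48 + V + v) - 7/4)*(-1/92) = (185/4 + V + v)*(-1/92) = -185/368 - V/92 - v/92)
(181153 + 199931) + D(557, 559)/(-31860) = (181153 + 199931) + (-185/368 - 1/92*559 - 1/92*557)/(-31860) = 381084 + (-185/368 - 559/92 - 557/92)*(-1/31860) = 381084 - 4649/368*(-1/31860) = 381084 + 4649/11724480 = 4468011740969/11724480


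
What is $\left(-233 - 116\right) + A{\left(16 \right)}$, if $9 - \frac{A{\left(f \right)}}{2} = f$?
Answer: $-363$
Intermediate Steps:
$A{\left(f \right)} = 18 - 2 f$
$\left(-233 - 116\right) + A{\left(16 \right)} = \left(-233 - 116\right) + \left(18 - 32\right) = -349 + \left(18 - 32\right) = -349 - 14 = -363$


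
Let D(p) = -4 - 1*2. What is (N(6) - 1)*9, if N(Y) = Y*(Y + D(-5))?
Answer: -9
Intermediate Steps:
D(p) = -6 (D(p) = -4 - 2 = -6)
N(Y) = Y*(-6 + Y) (N(Y) = Y*(Y - 6) = Y*(-6 + Y))
(N(6) - 1)*9 = (6*(-6 + 6) - 1)*9 = (6*0 - 1)*9 = (0 - 1)*9 = -1*9 = -9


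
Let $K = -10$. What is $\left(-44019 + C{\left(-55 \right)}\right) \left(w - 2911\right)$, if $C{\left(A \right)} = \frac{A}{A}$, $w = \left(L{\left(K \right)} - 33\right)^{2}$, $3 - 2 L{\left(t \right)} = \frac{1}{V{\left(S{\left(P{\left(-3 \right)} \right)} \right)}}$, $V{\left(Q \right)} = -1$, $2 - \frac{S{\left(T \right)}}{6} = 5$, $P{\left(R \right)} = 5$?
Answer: $85835100$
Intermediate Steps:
$S{\left(T \right)} = -18$ ($S{\left(T \right)} = 12 - 30 = -18$)
$L{\left(t \right)} = 2$ ($L{\left(t \right)} = \frac{3}{2} - \frac{1}{2 \left(-1\right)} = \frac{3}{2} - - \frac{1}{2} = \frac{3}{2} + \frac{1}{2} = 2$)
$w = 961$ ($w = \left(2 - 33\right)^{2} = \left(-31\right)^{2} = 961$)
$C{\left(A \right)} = 1$
$\left(-44019 + C{\left(-55 \right)}\right) \left(w - 2911\right) = \left(-44019 + 1\right) \left(961 - 2911\right) = \left(-44018\right) \left(-1950\right) = 85835100$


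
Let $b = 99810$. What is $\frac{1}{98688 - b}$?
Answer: $- \frac{1}{1122} \approx -0.00089127$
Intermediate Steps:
$\frac{1}{98688 - b} = \frac{1}{98688 - 99810} = \frac{1}{-1122} = - \frac{1}{1122}$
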